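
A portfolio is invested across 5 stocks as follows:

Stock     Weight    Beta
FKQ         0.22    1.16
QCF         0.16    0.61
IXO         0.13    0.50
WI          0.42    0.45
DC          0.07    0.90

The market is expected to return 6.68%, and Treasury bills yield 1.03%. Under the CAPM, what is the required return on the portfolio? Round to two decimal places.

4.81%

β_P = Σ w_i β_i = 0.22×1.16 + 0.16×0.61 + 0.13×0.50 + 0.42×0.45 + 0.07×0.90 = 0.6698
MRP = 6.68% − 1.03% = 5.65%
E(R_P) = R_f + β_P × MRP = 1.03% + 0.6698 × 5.65% = 4.81%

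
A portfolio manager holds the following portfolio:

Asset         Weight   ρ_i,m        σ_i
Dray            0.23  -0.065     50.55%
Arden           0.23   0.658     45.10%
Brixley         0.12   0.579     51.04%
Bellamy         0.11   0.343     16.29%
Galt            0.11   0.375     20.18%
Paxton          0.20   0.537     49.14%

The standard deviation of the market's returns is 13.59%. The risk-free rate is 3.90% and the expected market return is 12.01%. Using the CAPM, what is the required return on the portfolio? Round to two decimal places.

β_Dray = -0.065 × 50.55% / 13.59% = -0.2418
β_Arden = 0.658 × 45.10% / 13.59% = 2.1836
β_Brixley = 0.579 × 51.04% / 13.59% = 2.1746
β_Bellamy = 0.343 × 16.29% / 13.59% = 0.4111
β_Galt = 0.375 × 20.18% / 13.59% = 0.5568
β_Paxton = 0.537 × 49.14% / 13.59% = 1.9417
β_P = Σ w_i β_i = 0.23×-0.2418 + 0.23×2.1836 + 0.12×2.1746 + 0.11×0.4111 + 0.11×0.5568 + 0.20×1.9417 = 1.2024
MRP = 12.01% − 3.90% = 8.11%
E(R_P) = R_f + β_P × MRP = 3.90% + 1.2024 × 8.11% = 13.65%

13.65%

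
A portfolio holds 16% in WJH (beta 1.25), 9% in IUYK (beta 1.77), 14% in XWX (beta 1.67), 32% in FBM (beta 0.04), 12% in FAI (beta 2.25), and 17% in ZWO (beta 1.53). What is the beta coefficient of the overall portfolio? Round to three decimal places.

1.136

β_P = Σ w_i β_i = 0.16×1.25 + 0.09×1.77 + 0.14×1.67 + 0.32×0.04 + 0.12×2.25 + 0.17×1.53 = 1.1360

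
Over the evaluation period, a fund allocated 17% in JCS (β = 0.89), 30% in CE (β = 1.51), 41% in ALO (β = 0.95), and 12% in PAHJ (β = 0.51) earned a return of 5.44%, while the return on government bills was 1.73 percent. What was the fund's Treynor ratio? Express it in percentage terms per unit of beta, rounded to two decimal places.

3.52%

β_P = 0.17×0.89 + 0.30×1.51 + 0.41×0.95 + 0.12×0.51 = 1.0550
Treynor = (R_P − R_f) / β_P = (5.44% − 1.73%) / 1.0550 = 3.71% / 1.0550 = 3.52%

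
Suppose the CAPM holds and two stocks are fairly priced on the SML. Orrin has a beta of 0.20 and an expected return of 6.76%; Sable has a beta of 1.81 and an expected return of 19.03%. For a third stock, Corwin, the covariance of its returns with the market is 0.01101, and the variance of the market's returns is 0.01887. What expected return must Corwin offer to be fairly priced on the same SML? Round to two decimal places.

9.68%

MRP = (19.03% − 6.76%) / (1.81 − 0.20) = 7.6211%
R_f = 6.76% − 0.20 × 7.6211% = 5.2358%
β_Corwin = Cov / Var(R_m) = 0.01101 / 0.01887 = 0.5835
E(R_Corwin) = R_f + β × MRP = 5.2358% + 0.5835 × 7.6211% = 9.68%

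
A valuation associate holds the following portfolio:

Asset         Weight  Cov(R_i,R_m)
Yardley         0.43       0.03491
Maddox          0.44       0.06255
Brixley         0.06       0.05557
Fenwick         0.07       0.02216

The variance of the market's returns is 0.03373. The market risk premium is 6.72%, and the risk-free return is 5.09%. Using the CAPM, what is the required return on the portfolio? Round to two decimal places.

β_Yardley = 0.03491 / 0.03373 = 1.0350
β_Maddox = 0.06255 / 0.03373 = 1.8544
β_Brixley = 0.05557 / 0.03373 = 1.6475
β_Fenwick = 0.02216 / 0.03373 = 0.6570
β_P = Σ w_i β_i = 0.43×1.0350 + 0.44×1.8544 + 0.06×1.6475 + 0.07×0.6570 = 1.4058
E(R_P) = R_f + β_P × MRP = 5.09% + 1.4058 × 6.72% = 14.54%

14.54%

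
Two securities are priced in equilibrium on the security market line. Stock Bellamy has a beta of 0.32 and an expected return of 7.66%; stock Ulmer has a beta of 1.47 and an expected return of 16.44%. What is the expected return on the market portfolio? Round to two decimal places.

12.85%

Both satisfy E(R) = R_f + β·MRP, so the slope of the SML is
MRP = (16.44% − 7.66%) / (1.47 − 0.32) = 8.78% / 1.15 = 7.6348%
R_f = E(R_Bellamy) − β_Bellamy·MRP = 7.66% − 0.32 × 7.6348% = 5.2169%
E(R_m) = R_f + MRP = 5.2169% + 7.6348% = 12.85%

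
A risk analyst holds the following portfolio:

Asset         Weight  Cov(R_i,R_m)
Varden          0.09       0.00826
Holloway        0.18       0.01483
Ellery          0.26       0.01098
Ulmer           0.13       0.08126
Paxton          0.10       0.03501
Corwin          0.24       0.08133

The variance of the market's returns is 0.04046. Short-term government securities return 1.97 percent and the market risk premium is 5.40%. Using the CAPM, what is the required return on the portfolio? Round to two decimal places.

7.29%

β_Varden = 0.00826 / 0.04046 = 0.2042
β_Holloway = 0.01483 / 0.04046 = 0.3665
β_Ellery = 0.01098 / 0.04046 = 0.2714
β_Ulmer = 0.08126 / 0.04046 = 2.0084
β_Paxton = 0.03501 / 0.04046 = 0.8653
β_Corwin = 0.08133 / 0.04046 = 2.0101
β_P = Σ w_i β_i = 0.09×0.2042 + 0.18×0.3665 + 0.26×0.2714 + 0.13×2.0084 + 0.10×0.8653 + 0.24×2.0101 = 0.9850
E(R_P) = R_f + β_P × MRP = 1.97% + 0.9850 × 5.40% = 7.29%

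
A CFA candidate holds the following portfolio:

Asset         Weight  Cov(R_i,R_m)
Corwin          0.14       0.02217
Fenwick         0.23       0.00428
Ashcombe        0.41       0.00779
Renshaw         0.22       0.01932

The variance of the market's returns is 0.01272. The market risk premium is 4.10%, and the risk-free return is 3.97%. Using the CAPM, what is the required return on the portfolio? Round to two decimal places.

7.69%

β_Corwin = 0.02217 / 0.01272 = 1.7429
β_Fenwick = 0.00428 / 0.01272 = 0.3365
β_Ashcombe = 0.00779 / 0.01272 = 0.6124
β_Renshaw = 0.01932 / 0.01272 = 1.5189
β_P = Σ w_i β_i = 0.14×1.7429 + 0.23×0.3365 + 0.41×0.6124 + 0.22×1.5189 = 0.9066
E(R_P) = R_f + β_P × MRP = 3.97% + 0.9066 × 4.10% = 7.69%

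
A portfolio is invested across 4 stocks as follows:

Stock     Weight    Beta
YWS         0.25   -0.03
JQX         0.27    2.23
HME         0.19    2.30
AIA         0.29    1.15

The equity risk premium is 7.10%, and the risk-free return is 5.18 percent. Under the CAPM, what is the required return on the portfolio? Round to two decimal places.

14.87%

β_P = Σ w_i β_i = 0.25×-0.03 + 0.27×2.23 + 0.19×2.30 + 0.29×1.15 = 1.3651
E(R_P) = R_f + β_P × MRP = 5.18% + 1.3651 × 7.10% = 14.87%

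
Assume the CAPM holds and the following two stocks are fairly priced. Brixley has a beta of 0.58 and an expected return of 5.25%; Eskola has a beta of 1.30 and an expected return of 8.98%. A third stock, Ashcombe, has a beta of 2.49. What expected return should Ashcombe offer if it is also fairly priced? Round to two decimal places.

15.14%

MRP (SML slope) = (8.98% − 5.25%) / (1.30 − 0.58) = 3.73% / 0.72 = 5.1806%
R_f (intercept) = 5.25% − 0.58 × 5.1806% = 2.2453%
E(R_Ashcombe) = R_f + β × MRP = 2.2453% + 2.49 × 5.1806% = 15.14%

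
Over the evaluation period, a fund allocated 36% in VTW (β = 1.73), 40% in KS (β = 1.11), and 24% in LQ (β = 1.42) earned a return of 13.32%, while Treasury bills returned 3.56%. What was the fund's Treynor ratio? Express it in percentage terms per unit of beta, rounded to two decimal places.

6.93%

β_P = 0.36×1.73 + 0.40×1.11 + 0.24×1.42 = 1.4076
Treynor = (R_P − R_f) / β_P = (13.32% − 3.56%) / 1.4076 = 9.76% / 1.4076 = 6.93%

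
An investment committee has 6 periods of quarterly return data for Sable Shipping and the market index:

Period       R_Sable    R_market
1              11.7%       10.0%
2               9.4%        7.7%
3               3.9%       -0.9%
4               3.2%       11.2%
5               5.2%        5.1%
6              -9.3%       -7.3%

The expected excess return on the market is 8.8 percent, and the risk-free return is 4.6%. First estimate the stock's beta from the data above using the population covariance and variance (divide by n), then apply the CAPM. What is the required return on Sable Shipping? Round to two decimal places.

11.96%

Mean R_i = (11.7 + 9.4 + 3.9 + 3.2 + 5.2 − 9.3) / 6 = 4.0167%
Mean R_m = (10.0 + 7.7 − 0.9 + 11.2 + 5.1 − 7.3) / 6 = 4.3000%
Σ(R_i − R̄_i)(R_m − R̄_m) = 212.4900  ⇒  Cov = 212.4900 / 6 = 35.4150
Σ(R_m − R̄_m)² = 253.9000  ⇒  Var(R_m) = 253.9000 / 6 = 42.3167
β = Cov / Var(R_m) = 35.4150 / 42.3167 = 0.8369
E(R) = R_f + β × MRP = 4.6% + 0.8369 × 8.8% = 11.96%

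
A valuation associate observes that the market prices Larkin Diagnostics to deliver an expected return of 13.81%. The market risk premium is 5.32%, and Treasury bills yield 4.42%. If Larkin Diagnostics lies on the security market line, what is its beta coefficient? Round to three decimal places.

1.765

β = (E(R) − R_f) / MRP = (13.81% − 4.42%) / 5.32% = 9.39% / 5.32% = 1.765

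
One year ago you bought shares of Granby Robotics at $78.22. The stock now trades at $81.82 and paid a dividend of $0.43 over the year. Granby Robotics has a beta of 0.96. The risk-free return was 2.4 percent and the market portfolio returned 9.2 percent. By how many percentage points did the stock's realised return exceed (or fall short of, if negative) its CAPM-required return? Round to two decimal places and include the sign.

Realised HPR = (P1 + D1 − P0) / P0 = (81.82 + 0.43 − 78.22) / 78.22 = 4.03 / 78.22 = 5.1521%
MRP = 9.2% − 2.4% = 6.80%
CAPM required = R_f + β·MRP = 2.4% + 0.96 × 6.8% = 8.9280%
α = realised − required = 5.1521% − 8.9280% = -3.78%

-3.78%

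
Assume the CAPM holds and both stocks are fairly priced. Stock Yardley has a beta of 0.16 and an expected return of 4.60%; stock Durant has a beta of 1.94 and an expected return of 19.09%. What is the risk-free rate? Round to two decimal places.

Both satisfy E(R) = R_f + β·MRP, so the slope of the SML is
MRP = (19.09% − 4.60%) / (1.94 − 0.16) = 14.49% / 1.78 = 8.1404%
R_f = E(R_Yardley) − β_Yardley·MRP = 4.60% − 0.16 × 8.1404% = 3.2975%

3.30%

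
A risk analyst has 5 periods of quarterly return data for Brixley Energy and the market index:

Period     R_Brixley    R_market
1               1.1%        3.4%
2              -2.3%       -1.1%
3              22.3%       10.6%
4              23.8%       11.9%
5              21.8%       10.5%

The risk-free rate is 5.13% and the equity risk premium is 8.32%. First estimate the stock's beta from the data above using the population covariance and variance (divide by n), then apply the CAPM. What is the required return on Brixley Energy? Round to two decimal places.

23.61%

Mean R_i = (1.1 − 2.3 + 22.3 + 23.8 + 21.8) / 5 = 13.3400%
Mean R_m = (3.4 − 1.1 + 10.6 + 11.9 + 10.5) / 5 = 7.0600%
Σ(R_i − R̄_i)(R_m − R̄_m) = 283.8680  ⇒  Cov = 283.8680 / 5 = 56.7736
Σ(R_m − R̄_m)² = 127.7720  ⇒  Var(R_m) = 127.7720 / 5 = 25.5544
β = Cov / Var(R_m) = 56.7736 / 25.5544 = 2.2217
E(R) = R_f + β × MRP = 5.13% + 2.2217 × 8.32% = 23.61%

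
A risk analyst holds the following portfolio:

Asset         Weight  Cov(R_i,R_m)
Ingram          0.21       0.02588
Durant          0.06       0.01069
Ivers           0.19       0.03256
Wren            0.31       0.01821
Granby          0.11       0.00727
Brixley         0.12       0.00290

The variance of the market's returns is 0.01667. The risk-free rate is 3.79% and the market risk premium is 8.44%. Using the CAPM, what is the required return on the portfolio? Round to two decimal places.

β_Ingram = 0.02588 / 0.01667 = 1.5525
β_Durant = 0.01069 / 0.01667 = 0.6413
β_Ivers = 0.03256 / 0.01667 = 1.9532
β_Wren = 0.01821 / 0.01667 = 1.0924
β_Granby = 0.00727 / 0.01667 = 0.4361
β_Brixley = 0.00290 / 0.01667 = 0.1740
β_P = Σ w_i β_i = 0.21×1.5525 + 0.06×0.6413 + 0.19×1.9532 + 0.31×1.0924 + 0.11×0.4361 + 0.12×0.1740 = 1.1431
E(R_P) = R_f + β_P × MRP = 3.79% + 1.1431 × 8.44% = 13.44%

13.44%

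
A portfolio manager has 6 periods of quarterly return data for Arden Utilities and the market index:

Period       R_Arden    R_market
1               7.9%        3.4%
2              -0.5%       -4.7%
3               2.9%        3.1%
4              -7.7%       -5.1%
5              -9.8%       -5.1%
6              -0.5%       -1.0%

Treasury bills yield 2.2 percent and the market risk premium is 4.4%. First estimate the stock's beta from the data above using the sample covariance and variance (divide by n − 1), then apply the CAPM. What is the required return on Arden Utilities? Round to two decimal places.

8.45%

Mean R_i = (7.9 − 0.5 + 2.9 − 7.7 − 9.8 − 0.5) / 6 = -1.2833%
Mean R_m = (3.4 − 4.7 + 3.1 − 5.1 − 5.1 − 1.0) / 6 = -1.5667%
Σ(R_i − R̄_i)(R_m − R̄_m) = 115.8867  ⇒  Cov = 115.8867 / 5 = 23.1773
Σ(R_m − R̄_m)² = 81.5533  ⇒  Var(R_m) = 81.5533 / 5 = 16.3107
β = Cov / Var(R_m) = 23.1773 / 16.3107 = 1.4210
E(R) = R_f + β × MRP = 2.2% + 1.4210 × 4.4% = 8.45%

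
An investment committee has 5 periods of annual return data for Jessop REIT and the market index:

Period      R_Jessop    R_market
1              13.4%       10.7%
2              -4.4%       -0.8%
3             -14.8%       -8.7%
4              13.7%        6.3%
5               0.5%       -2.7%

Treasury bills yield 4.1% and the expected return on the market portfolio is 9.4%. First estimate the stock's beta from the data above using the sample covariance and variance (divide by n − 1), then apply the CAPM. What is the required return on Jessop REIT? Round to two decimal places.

Mean R_i = (13.4 − 4.4 − 14.8 + 13.7 + 0.5) / 5 = 1.6800%
Mean R_m = (10.7 − 0.8 − 8.7 + 6.3 − 2.7) / 5 = 0.9600%
Σ(R_i − R̄_i)(R_m − R̄_m) = 352.5560  ⇒  Cov = 352.5560 / 4 = 88.1390
Σ(R_m − R̄_m)² = 233.1920  ⇒  Var(R_m) = 233.1920 / 4 = 58.2980
β = Cov / Var(R_m) = 88.1390 / 58.2980 = 1.5119
MRP = 9.4% − 4.1% = 5.30%
E(R) = R_f + β × MRP = 4.1% + 1.5119 × 5.3% = 12.11%

12.11%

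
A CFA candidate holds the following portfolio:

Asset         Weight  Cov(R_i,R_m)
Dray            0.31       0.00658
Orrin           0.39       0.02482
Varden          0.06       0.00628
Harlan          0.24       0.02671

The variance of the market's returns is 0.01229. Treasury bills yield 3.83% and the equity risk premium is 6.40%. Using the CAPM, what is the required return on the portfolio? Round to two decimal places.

13.47%

β_Dray = 0.00658 / 0.01229 = 0.5354
β_Orrin = 0.02482 / 0.01229 = 2.0195
β_Varden = 0.00628 / 0.01229 = 0.5110
β_Harlan = 0.02671 / 0.01229 = 2.1733
β_P = Σ w_i β_i = 0.31×0.5354 + 0.39×2.0195 + 0.06×0.5110 + 0.24×2.1733 = 1.5058
E(R_P) = R_f + β_P × MRP = 3.83% + 1.5058 × 6.40% = 13.47%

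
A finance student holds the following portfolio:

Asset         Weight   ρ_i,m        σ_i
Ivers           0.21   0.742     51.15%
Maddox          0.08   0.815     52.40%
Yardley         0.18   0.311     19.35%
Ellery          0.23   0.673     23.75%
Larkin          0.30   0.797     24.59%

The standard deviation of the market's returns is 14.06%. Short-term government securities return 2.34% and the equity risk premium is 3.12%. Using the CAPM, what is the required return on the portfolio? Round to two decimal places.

7.23%

β_Ivers = 0.742 × 51.15% / 14.06% = 2.6994
β_Maddox = 0.815 × 52.40% / 14.06% = 3.0374
β_Yardley = 0.311 × 19.35% / 14.06% = 0.4280
β_Ellery = 0.673 × 23.75% / 14.06% = 1.1368
β_Larkin = 0.797 × 24.59% / 14.06% = 1.3939
β_P = Σ w_i β_i = 0.21×2.6994 + 0.08×3.0374 + 0.18×0.4280 + 0.23×1.1368 + 0.30×1.3939 = 1.5665
E(R_P) = R_f + β_P × MRP = 2.34% + 1.5665 × 3.12% = 7.23%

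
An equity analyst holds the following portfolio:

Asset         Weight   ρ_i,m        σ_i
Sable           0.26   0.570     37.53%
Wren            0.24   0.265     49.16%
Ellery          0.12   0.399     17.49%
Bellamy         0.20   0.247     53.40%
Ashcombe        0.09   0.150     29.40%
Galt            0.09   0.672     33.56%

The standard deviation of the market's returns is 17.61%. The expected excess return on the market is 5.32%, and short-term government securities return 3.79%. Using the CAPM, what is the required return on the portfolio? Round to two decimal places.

β_Sable = 0.570 × 37.53% / 17.61% = 1.2148
β_Wren = 0.265 × 49.16% / 17.61% = 0.7398
β_Ellery = 0.399 × 17.49% / 17.61% = 0.3963
β_Bellamy = 0.247 × 53.40% / 17.61% = 0.7490
β_Ashcombe = 0.150 × 29.40% / 17.61% = 0.2504
β_Galt = 0.672 × 33.56% / 17.61% = 1.2807
β_P = Σ w_i β_i = 0.26×1.2148 + 0.24×0.7398 + 0.12×0.3963 + 0.20×0.7490 + 0.09×0.2504 + 0.09×1.2807 = 0.8286
E(R_P) = R_f + β_P × MRP = 3.79% + 0.8286 × 5.32% = 8.20%

8.20%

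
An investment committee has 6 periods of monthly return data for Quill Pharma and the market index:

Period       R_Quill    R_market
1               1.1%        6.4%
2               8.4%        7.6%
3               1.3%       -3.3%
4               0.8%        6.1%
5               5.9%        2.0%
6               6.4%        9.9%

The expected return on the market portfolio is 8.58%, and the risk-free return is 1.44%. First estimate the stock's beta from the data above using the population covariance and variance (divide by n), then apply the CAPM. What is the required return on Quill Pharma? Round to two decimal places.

Mean R_i = (1.1 + 8.4 + 1.3 + 0.8 + 5.9 + 6.4) / 6 = 3.9833%
Mean R_m = (6.4 + 7.6 − 3.3 + 6.1 + 2.0 + 9.9) / 6 = 4.7833%
Σ(R_i − R̄_i)(R_m − R̄_m) = 32.3083  ⇒  Cov = 32.3083 / 6 = 5.3847
Σ(R_m − R̄_m)² = 111.5483  ⇒  Var(R_m) = 111.5483 / 6 = 18.5914
β = Cov / Var(R_m) = 5.3847 / 18.5914 = 0.2896
MRP = 8.58% − 1.44% = 7.14%
E(R) = R_f + β × MRP = 1.44% + 0.2896 × 7.14% = 3.51%

3.51%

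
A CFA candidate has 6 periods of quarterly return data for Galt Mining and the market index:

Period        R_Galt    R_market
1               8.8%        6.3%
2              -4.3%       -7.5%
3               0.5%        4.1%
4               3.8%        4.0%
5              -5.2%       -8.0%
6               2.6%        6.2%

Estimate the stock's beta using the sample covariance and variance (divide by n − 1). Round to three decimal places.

Mean R_i = (8.8 − 4.3 + 0.5 + 3.8 − 5.2 + 2.6) / 6 = 1.0333%
Mean R_m = (6.3 − 7.5 + 4.1 + 4.0 − 8.0 + 6.2) / 6 = 0.8500%
Σ(R_i − R̄_i)(R_m − R̄_m) = 157.3900  ⇒  Cov = 157.3900 / 5 = 31.4780
Σ(R_m − R̄_m)² = 226.8550  ⇒  Var(R_m) = 226.8550 / 5 = 45.3710
β = Cov / Var(R_m) = 31.4780 / 45.3710 = 0.6938

0.694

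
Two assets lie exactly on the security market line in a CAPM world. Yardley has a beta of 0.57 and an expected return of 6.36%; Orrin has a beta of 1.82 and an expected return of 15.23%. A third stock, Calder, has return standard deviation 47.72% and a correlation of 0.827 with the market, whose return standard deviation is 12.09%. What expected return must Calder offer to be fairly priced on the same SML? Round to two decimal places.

MRP = (15.23% − 6.36%) / (1.82 − 0.57) = 7.0960%
R_f = 6.36% − 0.57 × 7.0960% = 2.3153%
β_Calder = ρ·σ_i/σ_m = 0.827 × 47.72 / 12.09 = 3.2642
E(R_Calder) = R_f + β × MRP = 2.3153% + 3.2642 × 7.0960% = 25.48%

25.48%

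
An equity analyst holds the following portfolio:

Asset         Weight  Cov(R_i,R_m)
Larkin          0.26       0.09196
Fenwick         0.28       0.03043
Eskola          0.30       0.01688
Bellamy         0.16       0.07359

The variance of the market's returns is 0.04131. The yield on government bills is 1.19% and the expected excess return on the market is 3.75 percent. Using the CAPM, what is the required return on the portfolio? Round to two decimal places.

β_Larkin = 0.09196 / 0.04131 = 2.2261
β_Fenwick = 0.03043 / 0.04131 = 0.7366
β_Eskola = 0.01688 / 0.04131 = 0.4086
β_Bellamy = 0.07359 / 0.04131 = 1.7814
β_P = Σ w_i β_i = 0.26×2.2261 + 0.28×0.7366 + 0.30×0.4086 + 0.16×1.7814 = 1.1926
E(R_P) = R_f + β_P × MRP = 1.19% + 1.1926 × 3.75% = 5.66%

5.66%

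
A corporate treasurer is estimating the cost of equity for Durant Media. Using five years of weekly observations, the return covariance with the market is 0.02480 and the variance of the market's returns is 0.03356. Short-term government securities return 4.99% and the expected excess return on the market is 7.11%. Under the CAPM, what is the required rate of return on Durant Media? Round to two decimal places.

β = Cov(R_i, R_m) / Var(R_m) = 0.02480 / 0.03356 = 0.7390
E(R) = R_f + β × MRP = 4.99% + 0.7390 × 7.11% = 10.24%

10.24%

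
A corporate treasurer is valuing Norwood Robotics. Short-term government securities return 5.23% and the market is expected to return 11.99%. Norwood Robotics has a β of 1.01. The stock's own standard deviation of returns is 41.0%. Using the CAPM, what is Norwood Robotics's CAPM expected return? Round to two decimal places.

Market risk premium = E(R_m) − R_f = 11.99% − 5.23% = 6.76%
E(R) = R_f + β × MRP = 5.23% + 1.01 × 6.76% = 12.06%

12.06%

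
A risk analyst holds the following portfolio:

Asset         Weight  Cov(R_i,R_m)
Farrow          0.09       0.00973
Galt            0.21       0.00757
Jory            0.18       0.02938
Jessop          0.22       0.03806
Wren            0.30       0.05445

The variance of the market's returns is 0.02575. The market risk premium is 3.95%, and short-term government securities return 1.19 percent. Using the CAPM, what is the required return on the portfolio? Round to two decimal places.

β_Farrow = 0.00973 / 0.02575 = 0.3779
β_Galt = 0.00757 / 0.02575 = 0.2940
β_Jory = 0.02938 / 0.02575 = 1.1410
β_Jessop = 0.03806 / 0.02575 = 1.4781
β_Wren = 0.05445 / 0.02575 = 2.1146
β_P = Σ w_i β_i = 0.09×0.3779 + 0.21×0.2940 + 0.18×1.1410 + 0.22×1.4781 + 0.30×2.1146 = 1.2607
E(R_P) = R_f + β_P × MRP = 1.19% + 1.2607 × 3.95% = 6.17%

6.17%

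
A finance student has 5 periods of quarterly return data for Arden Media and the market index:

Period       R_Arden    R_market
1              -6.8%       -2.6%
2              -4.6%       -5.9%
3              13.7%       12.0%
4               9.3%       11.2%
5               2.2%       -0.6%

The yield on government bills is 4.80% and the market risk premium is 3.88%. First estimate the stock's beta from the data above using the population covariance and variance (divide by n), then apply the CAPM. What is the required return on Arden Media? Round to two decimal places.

8.70%

Mean R_i = (-6.8 − 4.6 + 13.7 + 9.3 + 2.2) / 5 = 2.7600%
Mean R_m = (-2.6 − 5.9 + 12.0 + 11.2 − 0.6) / 5 = 2.8200%
Σ(R_i − R̄_i)(R_m − R̄_m) = 273.1440  ⇒  Cov = 273.1440 / 5 = 54.6288
Σ(R_m − R̄_m)² = 271.6080  ⇒  Var(R_m) = 271.6080 / 5 = 54.3216
β = Cov / Var(R_m) = 54.6288 / 54.3216 = 1.0057
E(R) = R_f + β × MRP = 4.80% + 1.0057 × 3.88% = 8.70%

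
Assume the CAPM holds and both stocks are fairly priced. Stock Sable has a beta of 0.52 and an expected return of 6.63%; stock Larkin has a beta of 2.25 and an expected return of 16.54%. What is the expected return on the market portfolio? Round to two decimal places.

9.38%

Both satisfy E(R) = R_f + β·MRP, so the slope of the SML is
MRP = (16.54% − 6.63%) / (2.25 − 0.52) = 9.91% / 1.73 = 5.7283%
R_f = E(R_Sable) − β_Sable·MRP = 6.63% − 0.52 × 5.7283% = 3.6513%
E(R_m) = R_f + MRP = 3.6513% + 5.7283% = 9.38%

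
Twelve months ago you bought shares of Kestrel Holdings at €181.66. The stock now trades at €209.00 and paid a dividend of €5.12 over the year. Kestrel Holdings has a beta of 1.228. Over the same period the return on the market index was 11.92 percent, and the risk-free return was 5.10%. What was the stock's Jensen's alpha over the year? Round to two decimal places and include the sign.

+4.39%

Realised HPR = (P1 + D1 − P0) / P0 = (209.00 + 5.12 − 181.66) / 181.66 = 32.46 / 181.66 = 17.8685%
MRP = 11.92% − 5.10% = 6.82%
CAPM required = R_f + β·MRP = 5.10% + 1.228 × 6.82% = 13.47496%
α = realised − required = 17.8685% − 13.47496% = +4.39%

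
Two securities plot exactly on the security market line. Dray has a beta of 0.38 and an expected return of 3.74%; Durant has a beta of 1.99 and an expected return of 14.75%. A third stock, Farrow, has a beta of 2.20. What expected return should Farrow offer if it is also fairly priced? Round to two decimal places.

16.19%

MRP (SML slope) = (14.75% − 3.74%) / (1.99 − 0.38) = 11.01% / 1.61 = 6.8385%
R_f (intercept) = 3.74% − 0.38 × 6.8385% = 1.1414%
E(R_Farrow) = R_f + β × MRP = 1.1414% + 2.20 × 6.8385% = 16.19%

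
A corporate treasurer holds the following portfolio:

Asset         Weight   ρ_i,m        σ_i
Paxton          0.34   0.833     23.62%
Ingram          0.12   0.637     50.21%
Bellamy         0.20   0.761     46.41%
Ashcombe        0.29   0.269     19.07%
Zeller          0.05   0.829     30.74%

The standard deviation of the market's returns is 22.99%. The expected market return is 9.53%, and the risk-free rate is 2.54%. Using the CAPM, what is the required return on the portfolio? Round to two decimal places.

β_Paxton = 0.833 × 23.62% / 22.99% = 0.8558
β_Ingram = 0.637 × 50.21% / 22.99% = 1.3912
β_Bellamy = 0.761 × 46.41% / 22.99% = 1.5362
β_Ashcombe = 0.269 × 19.07% / 22.99% = 0.2231
β_Zeller = 0.829 × 30.74% / 22.99% = 1.1085
β_P = Σ w_i β_i = 0.34×0.8558 + 0.12×1.3912 + 0.20×1.5362 + 0.29×0.2231 + 0.05×1.1085 = 0.8853
MRP = 9.53% − 2.54% = 6.99%
E(R_P) = R_f + β_P × MRP = 2.54% + 0.8853 × 6.99% = 8.73%

8.73%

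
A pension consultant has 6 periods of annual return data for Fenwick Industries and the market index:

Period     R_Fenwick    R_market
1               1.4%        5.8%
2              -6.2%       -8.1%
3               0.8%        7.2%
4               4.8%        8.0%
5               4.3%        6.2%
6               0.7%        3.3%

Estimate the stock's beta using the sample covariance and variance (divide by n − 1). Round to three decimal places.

0.607

Mean R_i = (1.4 − 6.2 + 0.8 + 4.8 + 4.3 + 0.7) / 6 = 0.9667%
Mean R_m = (5.8 − 8.1 + 7.2 + 8.0 + 6.2 + 3.3) / 6 = 3.7333%
Σ(R_i − R̄_i)(R_m − R̄_m) = 109.8167  ⇒  Cov = 109.8167 / 5 = 21.9633
Σ(R_m − R̄_m)² = 180.7933  ⇒  Var(R_m) = 180.7933 / 5 = 36.1587
β = Cov / Var(R_m) = 21.9633 / 36.1587 = 0.6074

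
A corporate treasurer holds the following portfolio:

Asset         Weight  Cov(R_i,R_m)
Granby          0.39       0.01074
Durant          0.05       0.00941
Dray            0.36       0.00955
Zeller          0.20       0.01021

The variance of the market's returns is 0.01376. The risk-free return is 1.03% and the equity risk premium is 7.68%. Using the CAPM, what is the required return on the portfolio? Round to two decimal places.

β_Granby = 0.01074 / 0.01376 = 0.7805
β_Durant = 0.00941 / 0.01376 = 0.6839
β_Dray = 0.00955 / 0.01376 = 0.6940
β_Zeller = 0.01021 / 0.01376 = 0.7420
β_P = Σ w_i β_i = 0.39×0.7805 + 0.05×0.6839 + 0.36×0.6940 + 0.20×0.7420 = 0.7368
E(R_P) = R_f + β_P × MRP = 1.03% + 0.7368 × 7.68% = 6.69%

6.69%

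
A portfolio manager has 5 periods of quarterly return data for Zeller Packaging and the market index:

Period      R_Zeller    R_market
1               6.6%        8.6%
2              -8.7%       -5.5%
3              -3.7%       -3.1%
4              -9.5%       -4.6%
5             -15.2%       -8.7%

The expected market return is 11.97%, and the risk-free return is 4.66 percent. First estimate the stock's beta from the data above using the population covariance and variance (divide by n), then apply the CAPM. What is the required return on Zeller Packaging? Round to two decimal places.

Mean R_i = (6.6 − 8.7 − 3.7 − 9.5 − 15.2) / 5 = -6.1000%
Mean R_m = (8.6 − 5.5 − 3.1 − 4.6 − 8.7) / 5 = -2.6600%
Σ(R_i − R̄_i)(R_m − R̄_m) = 210.8900  ⇒  Cov = 210.8900 / 5 = 42.1780
Σ(R_m − R̄_m)² = 175.2920  ⇒  Var(R_m) = 175.2920 / 5 = 35.0584
β = Cov / Var(R_m) = 42.1780 / 35.0584 = 1.2031
MRP = 11.97% − 4.66% = 7.31%
E(R) = R_f + β × MRP = 4.66% + 1.2031 × 7.31% = 13.45%

13.45%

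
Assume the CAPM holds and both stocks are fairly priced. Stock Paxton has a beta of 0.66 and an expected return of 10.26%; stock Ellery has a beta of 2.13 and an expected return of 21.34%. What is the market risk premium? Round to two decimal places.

Both satisfy E(R) = R_f + β·MRP, so the slope of the SML is
MRP = (21.34% − 10.26%) / (2.13 − 0.66) = 11.08% / 1.47 = 7.5374%

7.54%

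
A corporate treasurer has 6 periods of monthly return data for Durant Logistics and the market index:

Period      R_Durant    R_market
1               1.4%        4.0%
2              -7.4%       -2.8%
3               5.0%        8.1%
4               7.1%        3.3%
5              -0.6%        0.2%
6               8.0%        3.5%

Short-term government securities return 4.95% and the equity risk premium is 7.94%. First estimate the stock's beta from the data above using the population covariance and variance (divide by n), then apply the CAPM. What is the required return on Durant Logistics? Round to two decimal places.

14.41%

Mean R_i = (1.4 − 7.4 + 5.0 + 7.1 − 0.6 + 8.0) / 6 = 2.2500%
Mean R_m = (4.0 − 2.8 + 8.1 + 3.3 + 0.2 + 3.5) / 6 = 2.7167%
Σ(R_i − R̄_i)(R_m − R̄_m) = 81.4550  ⇒  Cov = 81.4550 / 6 = 13.5758
Σ(R_m − R̄_m)² = 68.3483  ⇒  Var(R_m) = 68.3483 / 6 = 11.3914
β = Cov / Var(R_m) = 13.5758 / 11.3914 = 1.1918
E(R) = R_f + β × MRP = 4.95% + 1.1918 × 7.94% = 14.41%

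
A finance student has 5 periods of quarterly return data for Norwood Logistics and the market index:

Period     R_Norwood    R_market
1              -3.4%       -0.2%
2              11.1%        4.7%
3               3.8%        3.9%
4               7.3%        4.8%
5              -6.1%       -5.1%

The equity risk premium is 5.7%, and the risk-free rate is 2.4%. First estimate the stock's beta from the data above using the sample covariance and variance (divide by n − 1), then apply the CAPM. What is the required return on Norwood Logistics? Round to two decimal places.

Mean R_i = (-3.4 + 11.1 + 3.8 + 7.3 − 6.1) / 5 = 2.5400%
Mean R_m = (-0.2 + 4.7 + 3.9 + 4.8 − 5.1) / 5 = 1.6200%
Σ(R_i − R̄_i)(R_m − R̄_m) = 113.2460  ⇒  Cov = 113.2460 / 4 = 28.3115
Σ(R_m − R̄_m)² = 73.2680  ⇒  Var(R_m) = 73.2680 / 4 = 18.3170
β = Cov / Var(R_m) = 28.3115 / 18.3170 = 1.5456
E(R) = R_f + β × MRP = 2.4% + 1.5456 × 5.7% = 11.21%

11.21%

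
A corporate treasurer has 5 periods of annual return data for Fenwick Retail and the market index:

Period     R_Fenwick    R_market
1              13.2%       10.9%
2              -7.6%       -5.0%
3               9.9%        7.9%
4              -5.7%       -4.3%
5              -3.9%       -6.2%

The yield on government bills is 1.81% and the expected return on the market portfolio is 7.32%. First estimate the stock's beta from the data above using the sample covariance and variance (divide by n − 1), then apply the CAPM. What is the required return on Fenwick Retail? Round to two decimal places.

Mean R_i = (13.2 − 7.6 + 9.9 − 5.7 − 3.9) / 5 = 1.1800%
Mean R_m = (10.9 − 5.0 + 7.9 − 4.3 − 6.2) / 5 = 0.6600%
Σ(R_i − R̄_i)(R_m − R̄_m) = 304.8860  ⇒  Cov = 304.8860 / 4 = 76.2215
Σ(R_m − R̄_m)² = 260.9720  ⇒  Var(R_m) = 260.9720 / 4 = 65.2430
β = Cov / Var(R_m) = 76.2215 / 65.2430 = 1.1683
MRP = 7.32% − 1.81% = 5.51%
E(R) = R_f + β × MRP = 1.81% + 1.1683 × 5.51% = 8.25%

8.25%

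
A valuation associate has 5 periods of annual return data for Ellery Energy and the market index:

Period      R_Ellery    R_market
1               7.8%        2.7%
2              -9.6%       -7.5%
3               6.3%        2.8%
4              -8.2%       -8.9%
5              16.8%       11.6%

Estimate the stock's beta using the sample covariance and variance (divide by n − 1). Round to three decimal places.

1.322

Mean R_i = (7.8 − 9.6 + 6.3 − 8.2 + 16.8) / 5 = 2.6200%
Mean R_m = (2.7 − 7.5 + 2.8 − 8.9 + 11.6) / 5 = 0.1400%
Σ(R_i − R̄_i)(R_m − R̄_m) = 376.7260  ⇒  Cov = 376.7260 / 4 = 94.1815
Σ(R_m − R̄_m)² = 285.0520  ⇒  Var(R_m) = 285.0520 / 4 = 71.2630
β = Cov / Var(R_m) = 94.1815 / 71.2630 = 1.3216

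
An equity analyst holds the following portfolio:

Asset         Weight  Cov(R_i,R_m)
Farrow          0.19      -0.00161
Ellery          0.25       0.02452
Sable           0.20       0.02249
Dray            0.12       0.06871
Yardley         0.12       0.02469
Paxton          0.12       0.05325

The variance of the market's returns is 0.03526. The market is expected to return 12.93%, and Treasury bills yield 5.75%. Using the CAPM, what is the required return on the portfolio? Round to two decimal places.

β_Farrow = -0.00161 / 0.03526 = -0.0457
β_Ellery = 0.02452 / 0.03526 = 0.6954
β_Sable = 0.02249 / 0.03526 = 0.6378
β_Dray = 0.06871 / 0.03526 = 1.9487
β_Yardley = 0.02469 / 0.03526 = 0.7002
β_Paxton = 0.05325 / 0.03526 = 1.5102
β_P = Σ w_i β_i = 0.19×-0.0457 + 0.25×0.6954 + 0.20×0.6378 + 0.12×1.9487 + 0.12×0.7002 + 0.12×1.5102 = 0.7918
MRP = 12.93% − 5.75% = 7.18%
E(R_P) = R_f + β_P × MRP = 5.75% + 0.7918 × 7.18% = 11.44%

11.44%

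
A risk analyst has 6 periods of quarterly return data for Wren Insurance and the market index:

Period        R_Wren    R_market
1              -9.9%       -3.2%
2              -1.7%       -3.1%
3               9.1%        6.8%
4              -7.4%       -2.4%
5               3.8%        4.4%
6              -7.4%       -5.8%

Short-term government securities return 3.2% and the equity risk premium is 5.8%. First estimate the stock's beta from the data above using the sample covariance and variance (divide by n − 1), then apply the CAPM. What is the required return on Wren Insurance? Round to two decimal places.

Mean R_i = (-9.9 − 1.7 + 9.1 − 7.4 + 3.8 − 7.4) / 6 = -2.2500%
Mean R_m = (-3.2 − 3.1 + 6.8 − 2.4 + 4.4 − 5.8) / 6 = -0.5500%
Σ(R_i − R̄_i)(R_m − R̄_m) = 168.8050  ⇒  Cov = 168.8050 / 5 = 33.7610
Σ(R_m − R̄_m)² = 123.0350  ⇒  Var(R_m) = 123.0350 / 5 = 24.6070
β = Cov / Var(R_m) = 33.7610 / 24.6070 = 1.3720
E(R) = R_f + β × MRP = 3.2% + 1.3720 × 5.8% = 11.16%

11.16%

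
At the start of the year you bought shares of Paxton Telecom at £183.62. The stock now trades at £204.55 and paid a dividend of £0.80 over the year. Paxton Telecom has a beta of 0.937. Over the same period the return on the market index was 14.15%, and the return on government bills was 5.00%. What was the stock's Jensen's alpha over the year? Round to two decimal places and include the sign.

-1.74%

Realised HPR = (P1 + D1 − P0) / P0 = (204.55 + 0.80 − 183.62) / 183.62 = 21.73 / 183.62 = 11.8342%
MRP = 14.15% − 5.00% = 9.15%
CAPM required = R_f + β·MRP = 5.00% + 0.937 × 9.15% = 13.57355%
α = realised − required = 11.8342% − 13.57355% = -1.74%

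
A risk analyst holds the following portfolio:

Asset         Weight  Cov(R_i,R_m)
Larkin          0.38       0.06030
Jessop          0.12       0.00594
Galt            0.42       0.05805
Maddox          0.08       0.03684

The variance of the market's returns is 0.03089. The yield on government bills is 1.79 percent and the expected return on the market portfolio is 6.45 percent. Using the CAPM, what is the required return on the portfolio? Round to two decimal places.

β_Larkin = 0.06030 / 0.03089 = 1.9521
β_Jessop = 0.00594 / 0.03089 = 0.1923
β_Galt = 0.05805 / 0.03089 = 1.8792
β_Maddox = 0.03684 / 0.03089 = 1.1926
β_P = Σ w_i β_i = 0.38×1.9521 + 0.12×0.1923 + 0.42×1.8792 + 0.08×1.1926 = 1.6495
MRP = 6.45% − 1.79% = 4.66%
E(R_P) = R_f + β_P × MRP = 1.79% + 1.6495 × 4.66% = 9.48%

9.48%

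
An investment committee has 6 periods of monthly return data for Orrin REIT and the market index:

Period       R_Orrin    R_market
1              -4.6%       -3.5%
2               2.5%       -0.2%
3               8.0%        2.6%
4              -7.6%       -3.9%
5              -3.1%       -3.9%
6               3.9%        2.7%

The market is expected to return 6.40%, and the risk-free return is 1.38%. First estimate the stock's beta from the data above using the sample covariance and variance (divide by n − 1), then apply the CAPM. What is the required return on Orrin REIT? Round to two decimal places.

Mean R_i = (-4.6 + 2.5 + 8.0 − 7.6 − 3.1 + 3.9) / 6 = -0.1500%
Mean R_m = (-3.5 − 0.2 + 2.6 − 3.9 − 3.9 + 2.7) / 6 = -1.0333%
Σ(R_i − R̄_i)(R_m − R̄_m) = 87.7300  ⇒  Cov = 87.7300 / 5 = 17.5460
Σ(R_m − R̄_m)² = 50.3533  ⇒  Var(R_m) = 50.3533 / 5 = 10.0707
β = Cov / Var(R_m) = 17.5460 / 10.0707 = 1.7423
MRP = 6.40% − 1.38% = 5.02%
E(R) = R_f + β × MRP = 1.38% + 1.7423 × 5.02% = 10.13%

10.13%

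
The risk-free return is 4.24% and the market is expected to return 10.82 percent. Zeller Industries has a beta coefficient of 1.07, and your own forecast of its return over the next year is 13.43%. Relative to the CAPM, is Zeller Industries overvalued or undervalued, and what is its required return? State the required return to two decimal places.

Undervalued; required return 11.28%

MRP = 10.82% − 4.24% = 6.58%
Required return = R_f + β·MRP = 4.24% + 1.07 × 6.58% = 11.28%
Forecast 13.43% > required 11.28% → the stock plots above the SML → undervalued.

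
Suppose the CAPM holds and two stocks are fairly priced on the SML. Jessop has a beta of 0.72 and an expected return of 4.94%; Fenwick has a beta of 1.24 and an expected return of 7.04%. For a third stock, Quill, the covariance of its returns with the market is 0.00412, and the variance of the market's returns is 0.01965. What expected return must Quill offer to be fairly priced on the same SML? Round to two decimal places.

2.88%

MRP = (7.04% − 4.94%) / (1.24 − 0.72) = 4.0385%
R_f = 4.94% − 0.72 × 4.0385% = 2.0323%
β_Quill = Cov / Var(R_m) = 0.00412 / 0.01965 = 0.2097
E(R_Quill) = R_f + β × MRP = 2.0323% + 0.2097 × 4.0385% = 2.88%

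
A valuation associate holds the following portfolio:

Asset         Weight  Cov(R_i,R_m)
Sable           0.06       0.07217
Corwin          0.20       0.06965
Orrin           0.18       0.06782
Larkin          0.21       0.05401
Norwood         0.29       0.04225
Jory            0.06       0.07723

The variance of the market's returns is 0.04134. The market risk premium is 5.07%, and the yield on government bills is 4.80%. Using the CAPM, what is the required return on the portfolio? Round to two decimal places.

β_Sable = 0.07217 / 0.04134 = 1.7458
β_Corwin = 0.06965 / 0.04134 = 1.6848
β_Orrin = 0.06782 / 0.04134 = 1.6405
β_Larkin = 0.05401 / 0.04134 = 1.3065
β_Norwood = 0.04225 / 0.04134 = 1.0220
β_Jory = 0.07723 / 0.04134 = 1.8682
β_P = Σ w_i β_i = 0.06×1.7458 + 0.20×1.6848 + 0.18×1.6405 + 0.21×1.3065 + 0.29×1.0220 + 0.06×1.8682 = 1.4198
E(R_P) = R_f + β_P × MRP = 4.80% + 1.4198 × 5.07% = 12.00%

12.00%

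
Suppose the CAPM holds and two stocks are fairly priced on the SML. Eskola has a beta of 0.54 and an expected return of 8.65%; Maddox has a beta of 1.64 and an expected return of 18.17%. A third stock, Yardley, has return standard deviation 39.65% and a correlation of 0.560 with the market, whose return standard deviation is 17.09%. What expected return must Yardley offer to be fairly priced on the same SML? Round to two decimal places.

15.22%

MRP = (18.17% − 8.65%) / (1.64 − 0.54) = 8.6545%
R_f = 8.65% − 0.54 × 8.6545% = 3.9766%
β_Yardley = ρ·σ_i/σ_m = 0.560 × 39.65 / 17.09 = 1.2992
E(R_Yardley) = R_f + β × MRP = 3.9766% + 1.2992 × 8.6545% = 15.22%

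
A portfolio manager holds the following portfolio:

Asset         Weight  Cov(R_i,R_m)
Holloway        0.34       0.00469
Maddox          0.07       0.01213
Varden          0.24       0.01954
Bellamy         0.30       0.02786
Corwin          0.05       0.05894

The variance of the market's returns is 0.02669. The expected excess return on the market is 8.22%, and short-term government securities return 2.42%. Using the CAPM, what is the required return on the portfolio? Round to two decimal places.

8.10%

β_Holloway = 0.00469 / 0.02669 = 0.1757
β_Maddox = 0.01213 / 0.02669 = 0.4545
β_Varden = 0.01954 / 0.02669 = 0.7321
β_Bellamy = 0.02786 / 0.02669 = 1.0438
β_Corwin = 0.05894 / 0.02669 = 2.2083
β_P = Σ w_i β_i = 0.34×0.1757 + 0.07×0.4545 + 0.24×0.7321 + 0.30×1.0438 + 0.05×2.2083 = 0.6908
E(R_P) = R_f + β_P × MRP = 2.42% + 0.6908 × 8.22% = 8.10%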